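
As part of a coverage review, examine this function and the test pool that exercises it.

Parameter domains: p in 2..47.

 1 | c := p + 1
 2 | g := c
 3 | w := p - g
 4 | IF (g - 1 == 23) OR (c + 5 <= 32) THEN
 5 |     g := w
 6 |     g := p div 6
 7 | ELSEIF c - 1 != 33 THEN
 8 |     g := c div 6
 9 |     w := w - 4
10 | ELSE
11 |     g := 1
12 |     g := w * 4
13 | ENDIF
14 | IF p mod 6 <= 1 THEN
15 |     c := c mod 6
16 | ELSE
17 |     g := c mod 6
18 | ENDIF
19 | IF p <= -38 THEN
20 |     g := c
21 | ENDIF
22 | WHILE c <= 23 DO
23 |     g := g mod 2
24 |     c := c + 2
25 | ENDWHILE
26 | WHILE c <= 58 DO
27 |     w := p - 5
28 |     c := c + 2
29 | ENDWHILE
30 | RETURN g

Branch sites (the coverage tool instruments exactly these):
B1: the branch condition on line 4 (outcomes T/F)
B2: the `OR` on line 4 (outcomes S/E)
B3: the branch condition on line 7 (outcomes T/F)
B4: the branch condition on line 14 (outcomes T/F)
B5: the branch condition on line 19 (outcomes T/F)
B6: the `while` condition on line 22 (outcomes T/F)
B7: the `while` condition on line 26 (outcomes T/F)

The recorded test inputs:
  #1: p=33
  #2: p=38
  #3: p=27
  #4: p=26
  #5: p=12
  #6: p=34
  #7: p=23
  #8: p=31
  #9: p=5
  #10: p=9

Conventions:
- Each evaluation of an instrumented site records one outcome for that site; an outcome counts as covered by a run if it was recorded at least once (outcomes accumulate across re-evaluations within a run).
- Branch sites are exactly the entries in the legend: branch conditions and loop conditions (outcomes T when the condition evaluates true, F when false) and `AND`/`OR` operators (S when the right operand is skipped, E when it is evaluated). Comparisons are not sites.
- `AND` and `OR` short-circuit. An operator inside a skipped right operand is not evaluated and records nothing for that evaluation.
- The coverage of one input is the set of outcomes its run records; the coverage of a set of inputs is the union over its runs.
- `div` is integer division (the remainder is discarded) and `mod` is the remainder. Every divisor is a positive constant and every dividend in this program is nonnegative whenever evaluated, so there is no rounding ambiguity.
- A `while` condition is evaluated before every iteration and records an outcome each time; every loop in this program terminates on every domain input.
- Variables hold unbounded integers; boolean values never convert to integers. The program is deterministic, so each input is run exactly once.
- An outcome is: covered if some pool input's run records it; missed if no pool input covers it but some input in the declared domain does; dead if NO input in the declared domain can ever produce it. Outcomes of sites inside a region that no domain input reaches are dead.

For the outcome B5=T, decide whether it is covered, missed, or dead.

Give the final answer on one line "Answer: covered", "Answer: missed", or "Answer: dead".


no pool input records B5=T
checking all 46 inputs in the declared domain: B5=T is never recorded -> dead
Answer: dead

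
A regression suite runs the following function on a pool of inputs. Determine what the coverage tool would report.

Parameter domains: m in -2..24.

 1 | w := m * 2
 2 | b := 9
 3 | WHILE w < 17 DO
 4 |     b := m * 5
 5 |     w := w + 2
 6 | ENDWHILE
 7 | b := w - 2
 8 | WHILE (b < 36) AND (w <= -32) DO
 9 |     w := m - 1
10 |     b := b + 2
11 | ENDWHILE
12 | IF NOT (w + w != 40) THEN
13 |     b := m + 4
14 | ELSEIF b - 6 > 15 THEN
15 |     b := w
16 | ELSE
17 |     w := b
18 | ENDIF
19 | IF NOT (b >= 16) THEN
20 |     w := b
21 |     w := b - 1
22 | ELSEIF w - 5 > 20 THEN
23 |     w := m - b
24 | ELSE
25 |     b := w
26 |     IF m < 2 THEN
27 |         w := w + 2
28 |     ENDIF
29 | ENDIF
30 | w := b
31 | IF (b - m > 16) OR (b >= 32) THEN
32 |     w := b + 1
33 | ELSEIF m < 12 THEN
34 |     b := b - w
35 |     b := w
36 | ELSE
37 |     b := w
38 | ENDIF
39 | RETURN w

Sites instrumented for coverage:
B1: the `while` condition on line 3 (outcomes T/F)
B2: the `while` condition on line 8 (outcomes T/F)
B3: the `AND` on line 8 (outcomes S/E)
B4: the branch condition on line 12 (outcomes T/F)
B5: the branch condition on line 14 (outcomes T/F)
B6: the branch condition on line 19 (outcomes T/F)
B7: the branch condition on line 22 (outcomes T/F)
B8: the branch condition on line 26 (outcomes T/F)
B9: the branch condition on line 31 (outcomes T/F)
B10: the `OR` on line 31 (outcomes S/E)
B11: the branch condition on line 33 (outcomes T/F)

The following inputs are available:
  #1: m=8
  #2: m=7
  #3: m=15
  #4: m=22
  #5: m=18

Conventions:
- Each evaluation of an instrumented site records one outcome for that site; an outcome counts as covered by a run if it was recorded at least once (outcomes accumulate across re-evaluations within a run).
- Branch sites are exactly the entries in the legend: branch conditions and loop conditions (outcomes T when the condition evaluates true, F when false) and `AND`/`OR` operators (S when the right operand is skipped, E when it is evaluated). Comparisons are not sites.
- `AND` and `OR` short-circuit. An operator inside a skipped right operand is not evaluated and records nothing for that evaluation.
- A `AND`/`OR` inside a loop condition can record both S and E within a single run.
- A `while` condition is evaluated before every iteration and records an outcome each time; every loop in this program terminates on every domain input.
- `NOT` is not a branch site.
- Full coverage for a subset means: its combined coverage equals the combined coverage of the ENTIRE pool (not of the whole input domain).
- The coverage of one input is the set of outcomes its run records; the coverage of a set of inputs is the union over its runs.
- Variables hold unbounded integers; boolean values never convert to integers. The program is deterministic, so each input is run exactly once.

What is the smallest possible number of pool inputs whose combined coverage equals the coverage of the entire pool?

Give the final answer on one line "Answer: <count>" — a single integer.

#1 (m=8) -> B1->T, B1->F, B3->E, B2->F, B4->F, B5->F, B6->F, B7->F, B8->F, B10->E, B9->F, B11->T; covered: B1=T, B1=F, B2=F, B3=E, B4=F, B5=F, B6=F, B7=F, B8=F, B9=F, B10=E, B11=T
#2 (m=7) -> B1->T, B1->T, B1->F, B3->E, B2->F, B4->F, B5->F, B6->F, B7->F, B8->F, B10->E, B9->F, B11->T; covered: B1=T, B1=F, B2=F, B3=E, B4=F, B5=F, B6=F, B7=F, B8=F, B9=F, B10=E, B11=T
#3 (m=15) -> B1->F, B3->E, B2->F, B4->F, B5->T, B6->F, B7->T, B10->E, B9->F, B11->F; covered: B1=F, B2=F, B3=E, B4=F, B5=T, B6=F, B7=T, B9=F, B10=E, B11=F
#4 (m=22) -> B1->F, B3->S, B2->F, B4->F, B5->T, B6->F, B7->T, B10->S, B9->T; covered: B1=F, B2=F, B3=S, B4=F, B5=T, B6=F, B7=T, B9=T, B10=S
#5 (m=18) -> B1->F, B3->E, B2->F, B4->F, B5->T, B6->F, B7->T, B10->S, B9->T; covered: B1=F, B2=F, B3=E, B4=F, B5=T, B6=F, B7=T, B9=T, B10=S
pool-wide coverage (18 outcomes): B1=T, B1=F, B2=F, B3=S, B3=E, B4=F, B5=T, B5=F, B6=F, B7=T, B7=F, B8=F, B9=T, B9=F, B10=S, B10=E, B11=T, B11=F
no size-1 subset reaches all 18 outcomes (best union: 12/18)
no size-2 subset reaches all 18 outcomes (best union: 17/18)
at size 3, {1, 3, 4} reaches all 18 outcomes; every lexicographically earlier size-3 subset fails

Answer: 3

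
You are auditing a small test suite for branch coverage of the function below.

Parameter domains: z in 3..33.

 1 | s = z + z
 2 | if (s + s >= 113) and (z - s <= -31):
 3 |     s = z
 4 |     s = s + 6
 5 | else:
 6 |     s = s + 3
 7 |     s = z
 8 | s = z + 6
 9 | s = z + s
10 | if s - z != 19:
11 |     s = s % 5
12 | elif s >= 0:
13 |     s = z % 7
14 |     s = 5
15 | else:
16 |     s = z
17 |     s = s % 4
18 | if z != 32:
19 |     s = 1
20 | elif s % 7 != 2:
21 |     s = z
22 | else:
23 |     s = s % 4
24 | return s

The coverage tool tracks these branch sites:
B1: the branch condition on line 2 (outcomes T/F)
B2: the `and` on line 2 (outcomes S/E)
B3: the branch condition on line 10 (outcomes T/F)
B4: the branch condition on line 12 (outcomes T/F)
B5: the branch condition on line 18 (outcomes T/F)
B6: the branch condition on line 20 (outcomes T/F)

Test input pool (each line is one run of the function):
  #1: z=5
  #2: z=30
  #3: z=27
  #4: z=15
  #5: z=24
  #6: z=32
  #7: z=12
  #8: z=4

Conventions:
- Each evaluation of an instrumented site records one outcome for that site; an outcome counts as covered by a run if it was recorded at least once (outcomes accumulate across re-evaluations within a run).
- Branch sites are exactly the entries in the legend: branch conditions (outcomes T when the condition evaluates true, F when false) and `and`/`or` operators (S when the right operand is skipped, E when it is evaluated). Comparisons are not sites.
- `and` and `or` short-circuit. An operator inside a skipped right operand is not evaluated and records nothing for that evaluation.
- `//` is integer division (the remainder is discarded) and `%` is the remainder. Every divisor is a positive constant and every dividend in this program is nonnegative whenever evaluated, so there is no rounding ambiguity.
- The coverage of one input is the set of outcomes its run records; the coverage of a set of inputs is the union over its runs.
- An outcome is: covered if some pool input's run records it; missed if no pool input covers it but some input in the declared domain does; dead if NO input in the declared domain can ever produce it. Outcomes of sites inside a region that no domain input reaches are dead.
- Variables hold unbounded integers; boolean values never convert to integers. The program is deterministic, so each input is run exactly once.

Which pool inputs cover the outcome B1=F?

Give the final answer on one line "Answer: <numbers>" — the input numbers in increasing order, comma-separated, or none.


input #1 (z=5): hits B1=F
input #2 (z=30): hits B1=F
input #3 (z=27): hits B1=F
input #4 (z=15): hits B1=F
input #5 (z=24): hits B1=F
input #6 (z=32): never hits B1=F
input #7 (z=12): hits B1=F
input #8 (z=4): hits B1=F
Answer: 1, 2, 3, 4, 5, 7, 8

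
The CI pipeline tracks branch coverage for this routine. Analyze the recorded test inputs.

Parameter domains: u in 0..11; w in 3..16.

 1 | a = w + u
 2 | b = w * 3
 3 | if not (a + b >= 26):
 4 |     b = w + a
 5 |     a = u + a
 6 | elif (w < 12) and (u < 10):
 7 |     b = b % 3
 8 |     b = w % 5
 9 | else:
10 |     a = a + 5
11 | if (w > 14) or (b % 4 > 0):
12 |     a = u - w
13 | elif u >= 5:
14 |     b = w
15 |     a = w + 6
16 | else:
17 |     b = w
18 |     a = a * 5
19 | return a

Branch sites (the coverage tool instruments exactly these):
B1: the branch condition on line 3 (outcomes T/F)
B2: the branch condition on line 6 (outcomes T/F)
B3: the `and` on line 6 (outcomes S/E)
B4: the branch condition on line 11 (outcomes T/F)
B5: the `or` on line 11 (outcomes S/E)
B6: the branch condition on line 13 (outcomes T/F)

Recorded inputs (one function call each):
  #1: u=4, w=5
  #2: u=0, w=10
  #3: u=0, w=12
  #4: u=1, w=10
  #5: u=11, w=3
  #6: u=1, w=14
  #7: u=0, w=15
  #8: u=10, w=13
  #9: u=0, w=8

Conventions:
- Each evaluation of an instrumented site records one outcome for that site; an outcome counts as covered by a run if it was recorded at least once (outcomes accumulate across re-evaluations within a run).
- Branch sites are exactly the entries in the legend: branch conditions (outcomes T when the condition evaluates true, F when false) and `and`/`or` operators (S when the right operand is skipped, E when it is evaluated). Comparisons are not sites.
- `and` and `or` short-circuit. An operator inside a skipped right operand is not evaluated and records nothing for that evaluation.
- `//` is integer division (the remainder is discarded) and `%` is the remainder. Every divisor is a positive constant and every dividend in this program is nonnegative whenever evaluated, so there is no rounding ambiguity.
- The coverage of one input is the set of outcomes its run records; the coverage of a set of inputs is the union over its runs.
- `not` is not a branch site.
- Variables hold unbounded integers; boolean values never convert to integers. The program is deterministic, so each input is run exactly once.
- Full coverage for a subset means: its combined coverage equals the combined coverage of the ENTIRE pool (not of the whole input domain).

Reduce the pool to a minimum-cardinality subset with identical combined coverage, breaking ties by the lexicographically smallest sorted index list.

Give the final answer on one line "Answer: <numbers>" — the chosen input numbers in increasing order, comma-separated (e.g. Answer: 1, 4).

input #1 (u=4, w=5): covers B1=T, B4=T, B5=E
input #2 (u=0, w=10): covers B1=F, B2=T, B3=E, B4=F, B5=E, B6=F
input #3 (u=0, w=12): covers B1=F, B2=F, B3=S, B4=F, B5=E, B6=F
input #4 (u=1, w=10): covers B1=F, B2=T, B3=E, B4=F, B5=E, B6=F
input #5 (u=11, w=3): covers B1=T, B4=T, B5=E
input #6 (u=1, w=14): covers B1=F, B2=F, B3=S, B4=T, B5=E
input #7 (u=0, w=15): covers B1=F, B2=F, B3=S, B4=T, B5=S
input #8 (u=10, w=13): covers B1=F, B2=F, B3=S, B4=T, B5=E
input #9 (u=0, w=8): covers B1=F, B2=T, B3=E, B4=T, B5=E
the full pool covers 11 outcomes: B1=T, B1=F, B2=T, B2=F, B3=S, B3=E, B4=T, B4=F, B5=S, B5=E, B6=F
checked all size-1 subsets: none covers 11 outcomes (max 6/11)
checked all size-2 subsets: none covers 11 outcomes (max 10/11)
at size 3, {1, 2, 7} reaches all 11 outcomes; every lexicographically earlier size-3 subset fails

Answer: 1, 2, 7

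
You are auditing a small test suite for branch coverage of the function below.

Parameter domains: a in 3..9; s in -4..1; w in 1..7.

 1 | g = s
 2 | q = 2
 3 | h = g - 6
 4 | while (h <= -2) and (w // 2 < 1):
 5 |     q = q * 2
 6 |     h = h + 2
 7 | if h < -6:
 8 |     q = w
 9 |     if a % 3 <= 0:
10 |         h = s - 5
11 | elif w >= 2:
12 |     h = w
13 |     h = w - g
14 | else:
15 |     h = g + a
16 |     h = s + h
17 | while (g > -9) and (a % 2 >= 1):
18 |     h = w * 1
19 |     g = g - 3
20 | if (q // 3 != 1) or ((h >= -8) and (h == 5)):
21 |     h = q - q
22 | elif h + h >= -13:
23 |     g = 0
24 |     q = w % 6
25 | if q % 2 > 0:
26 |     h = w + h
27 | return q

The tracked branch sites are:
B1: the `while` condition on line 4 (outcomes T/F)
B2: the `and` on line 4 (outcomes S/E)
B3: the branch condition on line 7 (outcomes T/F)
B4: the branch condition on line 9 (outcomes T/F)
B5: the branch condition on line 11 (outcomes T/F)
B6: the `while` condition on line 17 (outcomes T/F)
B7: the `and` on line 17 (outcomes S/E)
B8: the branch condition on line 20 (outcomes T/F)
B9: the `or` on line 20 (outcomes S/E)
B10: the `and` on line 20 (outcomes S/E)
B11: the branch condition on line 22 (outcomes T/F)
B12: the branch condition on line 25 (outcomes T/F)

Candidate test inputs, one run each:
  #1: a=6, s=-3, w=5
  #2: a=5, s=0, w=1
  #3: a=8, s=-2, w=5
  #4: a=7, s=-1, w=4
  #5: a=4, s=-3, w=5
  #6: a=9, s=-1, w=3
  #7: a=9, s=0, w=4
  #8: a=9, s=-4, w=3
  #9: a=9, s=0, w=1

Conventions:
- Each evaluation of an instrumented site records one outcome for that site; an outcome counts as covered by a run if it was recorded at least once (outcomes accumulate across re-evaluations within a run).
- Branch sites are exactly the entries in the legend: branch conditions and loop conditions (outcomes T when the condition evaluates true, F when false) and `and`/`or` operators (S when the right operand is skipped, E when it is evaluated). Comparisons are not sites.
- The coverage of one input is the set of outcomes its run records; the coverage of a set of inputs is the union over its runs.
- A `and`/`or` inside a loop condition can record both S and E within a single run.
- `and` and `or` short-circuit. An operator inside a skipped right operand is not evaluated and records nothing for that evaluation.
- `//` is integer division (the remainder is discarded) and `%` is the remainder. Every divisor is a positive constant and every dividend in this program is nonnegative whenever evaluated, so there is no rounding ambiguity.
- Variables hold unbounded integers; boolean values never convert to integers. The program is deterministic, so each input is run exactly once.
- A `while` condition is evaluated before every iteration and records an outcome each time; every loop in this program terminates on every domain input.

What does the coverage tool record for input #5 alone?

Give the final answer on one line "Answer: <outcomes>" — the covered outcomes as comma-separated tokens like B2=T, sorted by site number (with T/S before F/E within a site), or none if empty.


Simulating input #5 (a=4, s=-3, w=5) step by step:
  B2->E, B1->F, B3->T, B4->F, B7->E, B6->F, B9->E, B10->S, B8->F, B11->F
  B12->T
collecting distinct outcomes: B1=F, B2=E, B3=T, B4=F, B6=F, B7=E, B8=F, B9=E, B10=S, B11=F, B12=T
Answer: B1=F, B2=E, B3=T, B4=F, B6=F, B7=E, B8=F, B9=E, B10=S, B11=F, B12=T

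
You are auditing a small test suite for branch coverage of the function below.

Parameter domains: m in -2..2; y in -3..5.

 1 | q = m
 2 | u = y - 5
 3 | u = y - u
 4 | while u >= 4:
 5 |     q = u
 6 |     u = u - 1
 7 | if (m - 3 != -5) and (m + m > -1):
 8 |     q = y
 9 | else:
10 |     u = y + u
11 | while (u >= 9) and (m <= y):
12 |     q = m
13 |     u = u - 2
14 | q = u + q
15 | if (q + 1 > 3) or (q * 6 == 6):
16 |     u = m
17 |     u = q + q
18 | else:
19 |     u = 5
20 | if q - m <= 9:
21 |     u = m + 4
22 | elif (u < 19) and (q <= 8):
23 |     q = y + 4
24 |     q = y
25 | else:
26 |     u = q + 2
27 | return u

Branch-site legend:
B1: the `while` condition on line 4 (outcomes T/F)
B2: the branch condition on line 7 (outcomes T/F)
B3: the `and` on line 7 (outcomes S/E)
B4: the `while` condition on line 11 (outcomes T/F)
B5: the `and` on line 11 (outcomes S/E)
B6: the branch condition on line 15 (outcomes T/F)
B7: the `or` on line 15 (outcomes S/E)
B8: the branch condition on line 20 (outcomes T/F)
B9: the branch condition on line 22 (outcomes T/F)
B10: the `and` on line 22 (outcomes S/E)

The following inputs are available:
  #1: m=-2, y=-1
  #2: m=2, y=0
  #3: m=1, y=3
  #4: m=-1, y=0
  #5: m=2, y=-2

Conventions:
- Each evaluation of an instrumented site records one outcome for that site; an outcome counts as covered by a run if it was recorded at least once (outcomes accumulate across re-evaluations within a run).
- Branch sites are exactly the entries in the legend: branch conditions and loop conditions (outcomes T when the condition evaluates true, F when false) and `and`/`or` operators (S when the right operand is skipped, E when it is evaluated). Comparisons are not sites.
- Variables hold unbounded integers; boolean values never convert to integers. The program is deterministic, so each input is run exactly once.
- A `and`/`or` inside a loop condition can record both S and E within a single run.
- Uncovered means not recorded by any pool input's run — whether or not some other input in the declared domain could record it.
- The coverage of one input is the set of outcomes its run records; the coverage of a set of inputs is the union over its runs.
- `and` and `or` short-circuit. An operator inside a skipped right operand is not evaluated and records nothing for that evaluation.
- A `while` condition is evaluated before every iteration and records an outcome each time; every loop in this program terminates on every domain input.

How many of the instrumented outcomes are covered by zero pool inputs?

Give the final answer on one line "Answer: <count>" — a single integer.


input #1, m=-2, y=-1: outcomes B1=T, B1=F, B2=F, B3=S, B4=F, B5=S, B6=T, B7=S, B8=T
input #2, m=2, y=0: outcomes B1=T, B1=F, B2=T, B3=E, B4=F, B5=S, B6=T, B7=S, B8=T
input #3, m=1, y=3: outcomes B1=T, B1=F, B2=T, B3=E, B4=F, B5=S, B6=T, B7=S, B8=T
input #4, m=-1, y=0: outcomes B1=T, B1=F, B2=F, B3=E, B4=F, B5=S, B6=T, B7=S, B8=T
input #5, m=2, y=-2: outcomes B1=T, B1=F, B2=T, B3=E, B4=F, B5=S, B6=T, B7=E, B8=T
union over the pool: B1=T, B1=F, B2=T, B2=F, B3=S, B3=E, B4=F, B5=S, B6=T, B7=S, B7=E, B8=T
uncovered (8 of 20): B4=T, B5=E, B6=F, B8=F, B9=T, B9=F, B10=S, B10=E
Answer: 8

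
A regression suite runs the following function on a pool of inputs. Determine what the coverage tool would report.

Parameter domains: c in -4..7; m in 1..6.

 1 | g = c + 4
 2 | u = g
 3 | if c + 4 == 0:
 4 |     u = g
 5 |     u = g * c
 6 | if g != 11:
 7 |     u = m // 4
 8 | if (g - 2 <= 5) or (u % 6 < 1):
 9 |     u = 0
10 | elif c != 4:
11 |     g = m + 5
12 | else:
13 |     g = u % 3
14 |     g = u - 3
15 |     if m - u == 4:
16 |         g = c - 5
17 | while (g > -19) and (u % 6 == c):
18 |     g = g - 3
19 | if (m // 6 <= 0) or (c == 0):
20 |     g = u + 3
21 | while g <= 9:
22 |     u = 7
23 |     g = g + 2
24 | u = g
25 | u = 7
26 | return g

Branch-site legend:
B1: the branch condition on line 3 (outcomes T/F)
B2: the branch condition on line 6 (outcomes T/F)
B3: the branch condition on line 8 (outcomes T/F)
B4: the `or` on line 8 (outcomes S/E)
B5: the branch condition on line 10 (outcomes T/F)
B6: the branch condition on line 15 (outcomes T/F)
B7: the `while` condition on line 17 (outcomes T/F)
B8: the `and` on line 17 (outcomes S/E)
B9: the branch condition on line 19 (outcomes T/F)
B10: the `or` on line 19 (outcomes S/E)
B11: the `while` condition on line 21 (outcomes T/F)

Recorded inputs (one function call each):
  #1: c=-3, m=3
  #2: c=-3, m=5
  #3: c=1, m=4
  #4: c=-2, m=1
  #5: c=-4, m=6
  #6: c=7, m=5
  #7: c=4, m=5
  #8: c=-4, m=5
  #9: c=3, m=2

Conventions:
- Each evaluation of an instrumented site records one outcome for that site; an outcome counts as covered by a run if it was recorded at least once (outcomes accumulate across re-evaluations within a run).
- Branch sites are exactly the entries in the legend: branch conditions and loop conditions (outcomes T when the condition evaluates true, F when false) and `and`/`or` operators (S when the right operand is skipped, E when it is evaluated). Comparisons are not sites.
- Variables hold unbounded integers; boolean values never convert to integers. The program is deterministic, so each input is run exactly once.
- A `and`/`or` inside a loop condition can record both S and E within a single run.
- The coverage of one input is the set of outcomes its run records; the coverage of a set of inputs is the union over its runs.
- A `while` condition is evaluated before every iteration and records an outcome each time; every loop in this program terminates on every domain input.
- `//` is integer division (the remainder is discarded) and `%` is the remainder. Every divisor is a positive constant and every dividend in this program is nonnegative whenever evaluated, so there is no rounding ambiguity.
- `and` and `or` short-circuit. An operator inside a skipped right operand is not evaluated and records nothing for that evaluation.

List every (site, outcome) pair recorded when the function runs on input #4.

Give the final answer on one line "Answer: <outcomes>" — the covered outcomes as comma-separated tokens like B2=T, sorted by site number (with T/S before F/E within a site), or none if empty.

Tracing the run of input #4 (c=-2, m=1):
  B1->F, B2->T, B4->S, B3->T, B8->E, B7->F, B10->S, B9->T, B11->T, B11->T
  B11->T, B11->T, B11->F
deduplicating events, the covered set is: B1=F, B2=T, B3=T, B4=S, B7=F, B8=E, B9=T, B10=S, B11=T, B11=F

Answer: B1=F, B2=T, B3=T, B4=S, B7=F, B8=E, B9=T, B10=S, B11=T, B11=F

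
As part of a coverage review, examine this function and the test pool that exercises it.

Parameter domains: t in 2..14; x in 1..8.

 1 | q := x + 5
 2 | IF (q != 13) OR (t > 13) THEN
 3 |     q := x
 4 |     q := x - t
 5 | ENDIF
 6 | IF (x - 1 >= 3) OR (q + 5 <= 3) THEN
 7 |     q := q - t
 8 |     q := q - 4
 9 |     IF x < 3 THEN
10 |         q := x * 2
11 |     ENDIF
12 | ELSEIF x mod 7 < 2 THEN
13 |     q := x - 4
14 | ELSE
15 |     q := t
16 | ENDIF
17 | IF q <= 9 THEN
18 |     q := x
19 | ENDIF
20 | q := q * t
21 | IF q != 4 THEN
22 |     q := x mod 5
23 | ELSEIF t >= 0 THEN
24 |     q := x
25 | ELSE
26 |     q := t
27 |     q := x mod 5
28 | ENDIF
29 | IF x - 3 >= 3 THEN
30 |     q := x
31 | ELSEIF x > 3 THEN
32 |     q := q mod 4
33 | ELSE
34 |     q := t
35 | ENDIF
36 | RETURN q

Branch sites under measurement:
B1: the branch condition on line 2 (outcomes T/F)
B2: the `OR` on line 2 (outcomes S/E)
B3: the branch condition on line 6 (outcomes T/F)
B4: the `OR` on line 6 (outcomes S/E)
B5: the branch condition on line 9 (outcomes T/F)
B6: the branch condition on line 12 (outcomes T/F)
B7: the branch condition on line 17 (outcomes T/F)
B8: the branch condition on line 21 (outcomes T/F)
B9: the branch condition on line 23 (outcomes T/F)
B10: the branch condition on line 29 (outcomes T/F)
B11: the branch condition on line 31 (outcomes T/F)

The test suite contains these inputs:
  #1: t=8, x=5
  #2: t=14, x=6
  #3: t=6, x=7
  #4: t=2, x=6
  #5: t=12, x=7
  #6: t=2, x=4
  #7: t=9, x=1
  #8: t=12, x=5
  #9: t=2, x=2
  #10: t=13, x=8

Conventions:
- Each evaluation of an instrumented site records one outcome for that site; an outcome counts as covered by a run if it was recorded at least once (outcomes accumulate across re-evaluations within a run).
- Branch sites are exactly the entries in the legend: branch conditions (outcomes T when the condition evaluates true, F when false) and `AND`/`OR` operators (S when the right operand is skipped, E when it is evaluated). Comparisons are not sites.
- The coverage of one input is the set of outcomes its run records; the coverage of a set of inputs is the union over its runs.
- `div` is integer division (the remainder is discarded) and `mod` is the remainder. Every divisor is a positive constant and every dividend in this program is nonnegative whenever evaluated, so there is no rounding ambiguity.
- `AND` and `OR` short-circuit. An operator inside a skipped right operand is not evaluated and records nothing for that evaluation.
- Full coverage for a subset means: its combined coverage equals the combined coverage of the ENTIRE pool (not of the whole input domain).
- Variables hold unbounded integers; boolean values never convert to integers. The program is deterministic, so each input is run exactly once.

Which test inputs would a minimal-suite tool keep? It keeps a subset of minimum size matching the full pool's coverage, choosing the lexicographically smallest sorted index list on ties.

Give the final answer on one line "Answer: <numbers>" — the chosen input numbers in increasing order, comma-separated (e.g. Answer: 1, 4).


#1 (t=8, x=5) -> B2->S, B1->T, B4->S, B3->T, B5->F, B7->T, B8->T, B10->F, B11->T; covered: B1=T, B2=S, B3=T, B4=S, B5=F, B7=T, B8=T, B10=F, B11=T
#2 (t=14, x=6) -> B2->S, B1->T, B4->S, B3->T, B5->F, B7->T, B8->T, B10->T; covered: B1=T, B2=S, B3=T, B4=S, B5=F, B7=T, B8=T, B10=T
#3 (t=6, x=7) -> B2->S, B1->T, B4->S, B3->T, B5->F, B7->T, B8->T, B10->T; covered: B1=T, B2=S, B3=T, B4=S, B5=F, B7=T, B8=T, B10=T
#4 (t=2, x=6) -> B2->S, B1->T, B4->S, B3->T, B5->F, B7->T, B8->T, B10->T; covered: B1=T, B2=S, B3=T, B4=S, B5=F, B7=T, B8=T, B10=T
#5 (t=12, x=7) -> B2->S, B1->T, B4->S, B3->T, B5->F, B7->T, B8->T, B10->T; covered: B1=T, B2=S, B3=T, B4=S, B5=F, B7=T, B8=T, B10=T
#6 (t=2, x=4) -> B2->S, B1->T, B4->S, B3->T, B5->F, B7->T, B8->T, B10->F, B11->T; covered: B1=T, B2=S, B3=T, B4=S, B5=F, B7=T, B8=T, B10=F, B11=T
#7 (t=9, x=1) -> B2->S, B1->T, B4->E, B3->T, B5->T, B7->T, B8->T, B10->F, B11->F; covered: B1=T, B2=S, B3=T, B4=E, B5=T, B7=T, B8=T, B10=F, B11=F
#8 (t=12, x=5) -> B2->S, B1->T, B4->S, B3->T, B5->F, B7->T, B8->T, B10->F, B11->T; covered: B1=T, B2=S, B3=T, B4=S, B5=F, B7=T, B8=T, B10=F, B11=T
#9 (t=2, x=2) -> B2->S, B1->T, B4->E, B3->F, B6->F, B7->T, B8->F, B9->T, B10->F, B11->F; covered: B1=T, B2=S, B3=F, B4=E, B6=F, B7=T, B8=F, B9=T, B10=F, B11=F
#10 (t=13, x=8) -> B2->E, B1->F, B4->S, B3->T, B5->F, B7->T, B8->T, B10->T; covered: B1=F, B2=E, B3=T, B4=S, B5=F, B7=T, B8=T, B10=T
the full pool covers 19 outcomes: B1=T, B1=F, B2=S, B2=E, B3=T, B3=F, B4=S, B4=E, B5=T, B5=F, B6=F, B7=T, B8=T, B8=F, B9=T, B10=T, B10=F, B11=T, B11=F
size 1 is not enough: best union over all size-1 subsets is 10/19
size 2 is not enough: best union over all size-2 subsets is 17/19
size 3 is not enough: best union over all size-3 subsets is 18/19
inputs {1, 7, 9, 10} (size 4) cover everything; no size-4 subset with a lexicographically smaller index list covers all 19
Answer: 1, 7, 9, 10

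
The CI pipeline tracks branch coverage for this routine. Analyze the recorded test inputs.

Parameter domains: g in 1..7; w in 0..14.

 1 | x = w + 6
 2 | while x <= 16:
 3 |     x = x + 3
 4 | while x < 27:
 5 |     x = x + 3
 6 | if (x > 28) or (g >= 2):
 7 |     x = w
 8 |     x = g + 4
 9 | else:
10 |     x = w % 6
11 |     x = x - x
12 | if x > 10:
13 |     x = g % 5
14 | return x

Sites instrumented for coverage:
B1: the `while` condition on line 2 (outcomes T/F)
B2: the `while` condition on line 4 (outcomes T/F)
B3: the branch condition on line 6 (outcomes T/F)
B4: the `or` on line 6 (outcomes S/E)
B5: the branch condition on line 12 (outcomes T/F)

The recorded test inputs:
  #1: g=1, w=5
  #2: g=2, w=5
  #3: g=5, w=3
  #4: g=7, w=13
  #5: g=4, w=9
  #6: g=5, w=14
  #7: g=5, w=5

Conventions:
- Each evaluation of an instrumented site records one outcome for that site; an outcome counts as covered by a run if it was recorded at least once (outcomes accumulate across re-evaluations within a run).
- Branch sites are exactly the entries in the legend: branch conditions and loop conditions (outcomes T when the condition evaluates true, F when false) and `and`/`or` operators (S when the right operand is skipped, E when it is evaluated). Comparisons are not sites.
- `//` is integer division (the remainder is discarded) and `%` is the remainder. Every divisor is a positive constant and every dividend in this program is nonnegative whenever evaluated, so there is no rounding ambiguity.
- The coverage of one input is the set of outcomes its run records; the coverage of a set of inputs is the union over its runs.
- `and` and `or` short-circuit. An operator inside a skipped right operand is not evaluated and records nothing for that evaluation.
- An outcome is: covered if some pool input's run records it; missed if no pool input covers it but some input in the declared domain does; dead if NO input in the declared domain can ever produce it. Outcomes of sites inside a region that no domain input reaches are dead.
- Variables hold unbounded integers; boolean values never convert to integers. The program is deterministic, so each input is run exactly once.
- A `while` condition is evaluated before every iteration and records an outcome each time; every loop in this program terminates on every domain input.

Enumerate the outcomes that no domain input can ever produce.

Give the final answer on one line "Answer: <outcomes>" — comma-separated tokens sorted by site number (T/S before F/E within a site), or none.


running all 105 domain inputs and tallying outcomes:
  reachable outcomes have witnesses, e.g. B1=T (e.g. g=1, w=0), B1=F (e.g. g=1, w=0), B2=T (e.g. g=1, w=0), B2=F (e.g. g=1, w=0)
Answer: none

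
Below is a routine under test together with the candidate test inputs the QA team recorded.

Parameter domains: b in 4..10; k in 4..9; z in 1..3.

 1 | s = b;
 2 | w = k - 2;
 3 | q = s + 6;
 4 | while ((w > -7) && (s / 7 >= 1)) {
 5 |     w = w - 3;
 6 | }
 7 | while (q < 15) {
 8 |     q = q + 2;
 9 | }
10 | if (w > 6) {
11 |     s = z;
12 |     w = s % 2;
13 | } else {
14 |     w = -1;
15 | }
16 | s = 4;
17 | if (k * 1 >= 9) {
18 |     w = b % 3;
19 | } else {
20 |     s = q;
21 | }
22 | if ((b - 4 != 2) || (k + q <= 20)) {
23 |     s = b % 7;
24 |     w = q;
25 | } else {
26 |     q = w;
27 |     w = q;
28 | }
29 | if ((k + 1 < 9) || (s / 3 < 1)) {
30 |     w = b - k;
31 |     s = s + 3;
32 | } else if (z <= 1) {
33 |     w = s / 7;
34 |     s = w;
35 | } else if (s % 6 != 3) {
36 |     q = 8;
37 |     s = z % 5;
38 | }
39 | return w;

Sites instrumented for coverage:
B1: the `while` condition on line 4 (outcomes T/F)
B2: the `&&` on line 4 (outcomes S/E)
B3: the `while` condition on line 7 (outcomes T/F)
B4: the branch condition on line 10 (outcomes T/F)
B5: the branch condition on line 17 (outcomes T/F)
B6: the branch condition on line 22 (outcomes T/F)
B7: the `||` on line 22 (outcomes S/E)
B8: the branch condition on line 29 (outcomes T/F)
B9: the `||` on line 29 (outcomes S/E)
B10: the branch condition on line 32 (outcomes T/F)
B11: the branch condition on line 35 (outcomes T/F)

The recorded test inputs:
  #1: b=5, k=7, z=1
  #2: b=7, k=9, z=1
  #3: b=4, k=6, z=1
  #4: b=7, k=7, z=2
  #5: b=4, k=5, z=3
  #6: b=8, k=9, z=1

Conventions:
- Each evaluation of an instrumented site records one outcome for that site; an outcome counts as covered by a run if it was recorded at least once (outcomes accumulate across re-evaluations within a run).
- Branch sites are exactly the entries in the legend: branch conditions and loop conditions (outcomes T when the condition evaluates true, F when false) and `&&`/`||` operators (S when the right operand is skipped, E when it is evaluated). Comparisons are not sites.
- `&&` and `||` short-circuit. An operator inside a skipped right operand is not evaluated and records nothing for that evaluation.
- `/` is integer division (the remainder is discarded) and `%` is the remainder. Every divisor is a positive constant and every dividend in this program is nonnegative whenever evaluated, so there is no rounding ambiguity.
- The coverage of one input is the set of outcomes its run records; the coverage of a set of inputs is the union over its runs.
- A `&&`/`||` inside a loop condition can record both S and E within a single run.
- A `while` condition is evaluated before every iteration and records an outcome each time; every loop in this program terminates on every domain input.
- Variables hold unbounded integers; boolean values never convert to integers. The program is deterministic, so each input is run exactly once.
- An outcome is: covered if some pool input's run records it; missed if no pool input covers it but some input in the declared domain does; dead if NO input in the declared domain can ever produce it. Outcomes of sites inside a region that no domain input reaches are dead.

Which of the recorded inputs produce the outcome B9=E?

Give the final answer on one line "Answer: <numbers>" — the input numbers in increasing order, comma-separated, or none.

input #1 (b=5, k=7, z=1): never hits B9=E
input #2 (b=7, k=9, z=1): hits B9=E
input #3 (b=4, k=6, z=1): never hits B9=E
input #4 (b=7, k=7, z=2): never hits B9=E
input #5 (b=4, k=5, z=3): never hits B9=E
input #6 (b=8, k=9, z=1): hits B9=E

Answer: 2, 6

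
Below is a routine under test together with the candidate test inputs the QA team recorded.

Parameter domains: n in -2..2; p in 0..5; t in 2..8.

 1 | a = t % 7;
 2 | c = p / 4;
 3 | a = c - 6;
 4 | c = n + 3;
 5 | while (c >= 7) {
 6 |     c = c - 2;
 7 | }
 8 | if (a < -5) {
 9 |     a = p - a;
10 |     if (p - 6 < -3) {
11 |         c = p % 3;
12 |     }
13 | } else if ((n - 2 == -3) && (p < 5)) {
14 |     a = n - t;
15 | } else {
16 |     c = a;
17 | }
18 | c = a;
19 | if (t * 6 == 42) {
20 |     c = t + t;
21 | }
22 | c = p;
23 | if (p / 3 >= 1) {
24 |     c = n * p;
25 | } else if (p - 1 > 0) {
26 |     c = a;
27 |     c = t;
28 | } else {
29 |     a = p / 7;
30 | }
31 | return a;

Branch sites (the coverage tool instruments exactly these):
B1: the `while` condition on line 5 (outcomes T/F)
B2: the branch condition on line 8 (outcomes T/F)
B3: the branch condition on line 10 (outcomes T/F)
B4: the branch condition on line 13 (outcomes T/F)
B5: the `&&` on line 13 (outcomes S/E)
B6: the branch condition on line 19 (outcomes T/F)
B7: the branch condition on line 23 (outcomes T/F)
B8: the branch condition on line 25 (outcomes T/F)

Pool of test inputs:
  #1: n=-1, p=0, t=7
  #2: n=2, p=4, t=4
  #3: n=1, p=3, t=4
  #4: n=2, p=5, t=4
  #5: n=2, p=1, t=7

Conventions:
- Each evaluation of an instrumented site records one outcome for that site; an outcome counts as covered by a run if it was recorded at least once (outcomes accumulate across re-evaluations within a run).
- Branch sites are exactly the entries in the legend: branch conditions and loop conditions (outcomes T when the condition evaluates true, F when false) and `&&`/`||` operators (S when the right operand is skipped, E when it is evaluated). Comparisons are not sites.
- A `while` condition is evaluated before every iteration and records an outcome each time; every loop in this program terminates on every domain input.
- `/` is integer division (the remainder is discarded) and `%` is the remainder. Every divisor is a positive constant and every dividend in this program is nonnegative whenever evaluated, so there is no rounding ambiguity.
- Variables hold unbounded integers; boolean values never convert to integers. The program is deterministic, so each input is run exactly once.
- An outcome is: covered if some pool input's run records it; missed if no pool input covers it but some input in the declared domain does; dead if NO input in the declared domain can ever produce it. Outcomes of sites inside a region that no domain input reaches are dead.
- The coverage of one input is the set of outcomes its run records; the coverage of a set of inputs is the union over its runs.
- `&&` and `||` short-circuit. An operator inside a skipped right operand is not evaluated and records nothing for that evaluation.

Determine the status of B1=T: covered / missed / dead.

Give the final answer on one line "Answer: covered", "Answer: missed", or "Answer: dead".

no pool input records B1=T
checking all 210 inputs in the declared domain: B1=T is never recorded -> dead

Answer: dead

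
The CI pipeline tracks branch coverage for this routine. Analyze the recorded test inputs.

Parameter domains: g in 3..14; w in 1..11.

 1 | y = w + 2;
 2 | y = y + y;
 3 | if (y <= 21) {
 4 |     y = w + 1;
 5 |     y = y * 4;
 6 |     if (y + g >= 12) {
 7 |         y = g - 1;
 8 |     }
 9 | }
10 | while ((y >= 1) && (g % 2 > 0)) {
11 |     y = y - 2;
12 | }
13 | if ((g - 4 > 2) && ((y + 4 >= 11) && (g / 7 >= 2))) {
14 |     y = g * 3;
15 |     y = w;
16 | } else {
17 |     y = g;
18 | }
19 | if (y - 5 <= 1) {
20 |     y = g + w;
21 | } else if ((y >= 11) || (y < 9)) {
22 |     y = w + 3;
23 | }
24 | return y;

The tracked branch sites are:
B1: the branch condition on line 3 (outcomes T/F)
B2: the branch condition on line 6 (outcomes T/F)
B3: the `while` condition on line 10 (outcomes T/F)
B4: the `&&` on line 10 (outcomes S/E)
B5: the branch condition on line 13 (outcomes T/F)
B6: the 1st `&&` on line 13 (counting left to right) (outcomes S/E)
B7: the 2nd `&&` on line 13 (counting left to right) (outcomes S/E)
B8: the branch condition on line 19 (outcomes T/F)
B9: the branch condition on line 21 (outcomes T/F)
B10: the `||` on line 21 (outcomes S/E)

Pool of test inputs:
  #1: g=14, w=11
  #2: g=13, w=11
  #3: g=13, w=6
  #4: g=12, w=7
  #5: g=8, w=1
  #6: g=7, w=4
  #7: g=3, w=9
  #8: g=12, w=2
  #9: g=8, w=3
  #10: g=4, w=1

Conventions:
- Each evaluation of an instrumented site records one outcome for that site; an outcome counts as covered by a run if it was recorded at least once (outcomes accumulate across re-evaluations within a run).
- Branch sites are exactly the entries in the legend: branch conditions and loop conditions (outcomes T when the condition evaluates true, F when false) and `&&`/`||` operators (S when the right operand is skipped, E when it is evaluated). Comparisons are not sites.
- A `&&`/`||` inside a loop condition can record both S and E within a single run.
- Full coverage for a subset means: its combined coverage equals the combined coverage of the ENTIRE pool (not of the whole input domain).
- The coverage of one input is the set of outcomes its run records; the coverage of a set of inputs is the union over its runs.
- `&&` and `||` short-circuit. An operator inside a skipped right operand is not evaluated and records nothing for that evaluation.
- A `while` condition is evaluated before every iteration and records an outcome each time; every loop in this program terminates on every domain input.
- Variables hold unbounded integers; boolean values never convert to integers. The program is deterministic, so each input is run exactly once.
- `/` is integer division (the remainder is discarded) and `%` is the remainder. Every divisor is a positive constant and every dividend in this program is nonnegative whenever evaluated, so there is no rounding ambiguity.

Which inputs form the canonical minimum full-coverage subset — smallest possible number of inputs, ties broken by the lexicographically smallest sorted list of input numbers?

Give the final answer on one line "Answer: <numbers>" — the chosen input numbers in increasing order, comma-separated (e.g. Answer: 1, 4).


input #1 (g=14, w=11): events B1->F, B4->E, B3->F, B6->E, B7->E, B5->T, B8->F, B10->S, B9->T; covers B1=F, B3=F, B4=E, B5=T, B6=E, B7=E, B8=F, B9=T, B10=S
input #2 (g=13, w=11): events B1->F, B4->E, B3->T, B4->E, B3->T, B4->E, B3->T, B4->E, B3->T, B4->E, B3->T, B4->E, B3->T, B4->E, ...; covers B1=F, B3=T, B3=F, B4=S, B4=E, B5=F, B6=E, B7=S, B8=F, B9=T, B10=S
input #3 (g=13, w=6): events B1->T, B2->T, B4->E, B3->T, B4->E, B3->T, B4->E, B3->T, B4->E, B3->T, B4->E, B3->T, B4->E, B3->T, ...; covers B1=T, B2=T, B3=T, B3=F, B4=S, B4=E, B5=F, B6=E, B7=S, B8=F, B9=T, B10=S
input #4 (g=12, w=7): events B1->T, B2->T, B4->E, B3->F, B6->E, B7->E, B5->F, B8->F, B10->S, B9->T; covers B1=T, B2=T, B3=F, B4=E, B5=F, B6=E, B7=E, B8=F, B9=T, B10=S
input #5 (g=8, w=1): events B1->T, B2->T, B4->E, B3->F, B6->E, B7->E, B5->F, B8->F, B10->E, B9->T; covers B1=T, B2=T, B3=F, B4=E, B5=F, B6=E, B7=E, B8=F, B9=T, B10=E
input #6 (g=7, w=4): events B1->T, B2->T, B4->E, B3->T, B4->E, B3->T, B4->E, B3->T, B4->S, B3->F, B6->E, B7->S, B5->F, B8->F, ...; covers B1=T, B2=T, B3=T, B3=F, B4=S, B4=E, B5=F, B6=E, B7=S, B8=F, B9=T, B10=E
input #7 (g=3, w=9): events B1->F, B4->E, B3->T, B4->E, B3->T, B4->E, B3->T, B4->E, B3->T, B4->E, B3->T, B4->E, B3->T, B4->E, ...; covers B1=F, B3=T, B3=F, B4=S, B4=E, B5=F, B6=S, B8=T
input #8 (g=12, w=2): events B1->T, B2->T, B4->E, B3->F, B6->E, B7->E, B5->F, B8->F, B10->S, B9->T; covers B1=T, B2=T, B3=F, B4=E, B5=F, B6=E, B7=E, B8=F, B9=T, B10=S
input #9 (g=8, w=3): events B1->T, B2->T, B4->E, B3->F, B6->E, B7->E, B5->F, B8->F, B10->E, B9->T; covers B1=T, B2=T, B3=F, B4=E, B5=F, B6=E, B7=E, B8=F, B9=T, B10=E
input #10 (g=4, w=1): events B1->T, B2->T, B4->E, B3->F, B6->S, B5->F, B8->T; covers B1=T, B2=T, B3=F, B4=E, B5=F, B6=S, B8=T
union over all inputs: B1=T, B1=F, B2=T, B3=T, B3=F, B4=S, B4=E, B5=T, B5=F, B6=S, B6=E, B7=S, B7=E, B8=T, B8=F, B9=T, B10=S, B10=E (18 outcomes)
checked all size-1 subsets: none covers 18 outcomes (max 12/18)
checked all size-2 subsets: none covers 18 outcomes (max 16/18)
inputs {1, 6, 7} (size 3) cover everything; no size-3 subset with a lexicographically smaller index list covers all 18
Answer: 1, 6, 7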